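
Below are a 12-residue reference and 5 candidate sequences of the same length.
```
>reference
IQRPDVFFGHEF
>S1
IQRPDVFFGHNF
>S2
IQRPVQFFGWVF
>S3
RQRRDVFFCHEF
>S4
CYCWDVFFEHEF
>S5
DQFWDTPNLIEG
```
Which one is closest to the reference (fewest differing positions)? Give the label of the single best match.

S1 differs at 1 position; S2 differs at 4 positions; S3 differs at 3 positions; S4 differs at 5 positions; S5 differs at 9 positions. The closest is S1.

S1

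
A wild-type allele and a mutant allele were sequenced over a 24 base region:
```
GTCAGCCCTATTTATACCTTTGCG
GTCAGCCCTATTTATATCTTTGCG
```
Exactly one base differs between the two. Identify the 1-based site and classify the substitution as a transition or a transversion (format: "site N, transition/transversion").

site 17, transition

Site 17 changes C→T. C is a pyrimidine and T is a pyrimidine, so this is a transition.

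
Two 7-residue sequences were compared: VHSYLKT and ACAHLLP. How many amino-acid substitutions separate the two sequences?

6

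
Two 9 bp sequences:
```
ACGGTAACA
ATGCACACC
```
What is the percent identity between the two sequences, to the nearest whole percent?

Mismatches at positions 2, 4, 5, 6, 9 (1-based): 5 of 9.
Identical positions: 4/9 = 44.44% → 44%.

44%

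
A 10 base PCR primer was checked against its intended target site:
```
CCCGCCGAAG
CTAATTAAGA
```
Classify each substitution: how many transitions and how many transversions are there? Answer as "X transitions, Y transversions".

7 transitions, 1 transversion

Transitions (purine↔purine or pyrimidine↔pyrimidine): 2 C→T, 4 G→A, 5 C→T, 6 C→T, 7 G→A, 9 A→G, 10 G→A.
Transversions (purine↔pyrimidine): 3 C→A.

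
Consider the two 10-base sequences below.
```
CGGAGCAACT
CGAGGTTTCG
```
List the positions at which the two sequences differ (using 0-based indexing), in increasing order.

Scanning 0-based: 2: G/A; 3: A/G; 5: C/T; 6: A/T; 7: A/T; 9: T/G.

2, 3, 5, 6, 7, 9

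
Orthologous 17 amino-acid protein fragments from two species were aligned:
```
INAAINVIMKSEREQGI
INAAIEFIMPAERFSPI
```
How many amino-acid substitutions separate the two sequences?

Comparing position by position, 7 positions differ: 6 (N/E), 7 (V/F), 10 (K/P), 11 (S/A), 14 (E/F), 15 (Q/S), 16 (G/P).

7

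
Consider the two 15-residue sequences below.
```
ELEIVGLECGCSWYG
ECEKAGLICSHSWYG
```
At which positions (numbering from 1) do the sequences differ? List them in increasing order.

Differences at position 2 (L→C), position 4 (I→K), position 5 (V→A), position 8 (E→I), position 10 (G→S), position 11 (C→H).

2, 4, 5, 8, 10, 11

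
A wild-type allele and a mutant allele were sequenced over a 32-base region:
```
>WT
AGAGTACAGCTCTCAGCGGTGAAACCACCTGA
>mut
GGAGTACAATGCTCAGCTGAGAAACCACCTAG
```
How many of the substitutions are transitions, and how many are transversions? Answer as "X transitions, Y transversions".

Transitions (purine↔purine or pyrimidine↔pyrimidine): 1 A→G, 9 G→A, 10 C→T, 31 G→A, 32 A→G.
Transversions (purine↔pyrimidine): 11 T→G, 18 G→T, 20 T→A.

5 transitions, 3 transversions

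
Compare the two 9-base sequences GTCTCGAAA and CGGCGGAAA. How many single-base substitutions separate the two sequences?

5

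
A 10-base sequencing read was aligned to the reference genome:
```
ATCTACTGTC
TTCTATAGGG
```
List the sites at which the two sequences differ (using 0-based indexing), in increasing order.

0, 5, 6, 8, 9

Scanning 0-based: 0: A/T; 5: C/T; 6: T/A; 8: T/G; 9: C/G.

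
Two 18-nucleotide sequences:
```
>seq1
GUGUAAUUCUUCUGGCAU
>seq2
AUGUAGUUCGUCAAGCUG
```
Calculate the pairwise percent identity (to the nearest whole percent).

7 positions differ (1, 6, 10, 13, 14, 17, 18), so 11 of 18 match: 11/18 = 61.11%.

61%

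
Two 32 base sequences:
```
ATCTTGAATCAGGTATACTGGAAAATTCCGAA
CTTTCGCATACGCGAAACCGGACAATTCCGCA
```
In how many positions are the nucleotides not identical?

12

Comparing position by position, 12 positions differ: 1 (A/C), 3 (C/T), 5 (T/C), 7 (A/C), 10 (C/A), 11 (A/C), 13 (G/C), 14 (T/G), 16 (T/A), 19 (T/C), 23 (A/C), 31 (A/C).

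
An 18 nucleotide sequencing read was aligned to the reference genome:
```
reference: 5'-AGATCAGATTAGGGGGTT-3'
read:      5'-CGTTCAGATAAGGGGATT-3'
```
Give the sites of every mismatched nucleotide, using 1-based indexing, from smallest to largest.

1, 3, 10, 16

Scanning 1-based: 1: A/C; 3: A/T; 10: T/A; 16: G/A.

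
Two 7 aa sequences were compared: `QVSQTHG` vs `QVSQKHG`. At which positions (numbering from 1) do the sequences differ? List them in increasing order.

Scanning 1-based: 5: T/K.

5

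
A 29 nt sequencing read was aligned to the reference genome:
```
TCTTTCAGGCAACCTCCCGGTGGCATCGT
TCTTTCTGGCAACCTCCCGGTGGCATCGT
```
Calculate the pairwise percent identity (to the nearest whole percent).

Mismatch at position 7 (1-based): 1 of 29.
Identical positions: 28/29 = 96.55% → 97%.

97%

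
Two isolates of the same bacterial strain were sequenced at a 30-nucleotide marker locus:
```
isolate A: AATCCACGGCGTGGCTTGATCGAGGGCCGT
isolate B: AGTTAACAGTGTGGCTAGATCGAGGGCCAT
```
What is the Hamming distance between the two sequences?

7

Mismatches (1-based): base 2: A→G; base 4: C→T; base 5: C→A; base 8: G→A; base 10: C→T; base 17: T→A; base 29: G→A.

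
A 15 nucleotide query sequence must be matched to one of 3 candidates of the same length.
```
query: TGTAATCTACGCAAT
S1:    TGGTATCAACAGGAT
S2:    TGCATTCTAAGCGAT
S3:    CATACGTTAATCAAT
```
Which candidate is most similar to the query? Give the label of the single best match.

Hamming distances to query — S1: 6; S2: 4; S3: 7.
Smallest is S2 with 4 mismatches.

S2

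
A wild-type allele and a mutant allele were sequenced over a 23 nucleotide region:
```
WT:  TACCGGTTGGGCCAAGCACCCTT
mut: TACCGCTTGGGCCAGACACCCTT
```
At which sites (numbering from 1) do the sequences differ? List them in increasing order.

6, 15, 16

Scanning 1-based: 6: G/C; 15: A/G; 16: G/A.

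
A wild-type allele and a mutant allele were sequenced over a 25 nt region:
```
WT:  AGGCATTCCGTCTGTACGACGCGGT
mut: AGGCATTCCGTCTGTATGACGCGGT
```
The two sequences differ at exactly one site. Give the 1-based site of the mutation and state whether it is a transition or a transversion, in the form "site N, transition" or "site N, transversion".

The sequences differ only at site 17: C→T (pyrimidine→pyrimidine), a transition.

site 17, transition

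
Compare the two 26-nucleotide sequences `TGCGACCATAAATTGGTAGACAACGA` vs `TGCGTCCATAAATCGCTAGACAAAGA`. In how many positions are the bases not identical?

4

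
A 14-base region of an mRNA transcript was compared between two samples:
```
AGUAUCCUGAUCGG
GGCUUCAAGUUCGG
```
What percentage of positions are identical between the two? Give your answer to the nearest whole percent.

6 positions differ (1, 3, 4, 7, 8, 10), so 8 of 14 match: 8/14 = 57.14%.

57%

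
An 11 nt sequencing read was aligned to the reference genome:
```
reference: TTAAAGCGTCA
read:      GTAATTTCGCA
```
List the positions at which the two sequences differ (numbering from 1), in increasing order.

1, 5, 6, 7, 8, 9

Differences at position 1 (T→G), position 5 (A→T), position 6 (G→T), position 7 (C→T), position 8 (G→C), position 9 (T→G).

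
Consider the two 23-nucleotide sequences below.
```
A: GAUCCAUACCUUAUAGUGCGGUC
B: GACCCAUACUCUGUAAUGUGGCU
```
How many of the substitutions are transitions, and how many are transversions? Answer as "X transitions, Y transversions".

8 transitions, 0 transversions

Mismatches (1-based):
site 3: U→C (pyrimidine→pyrimidine, transition)
site 10: C→U (pyrimidine→pyrimidine, transition)
site 11: U→C (pyrimidine→pyrimidine, transition)
site 13: A→G (purine→purine, transition)
site 16: G→A (purine→purine, transition)
site 19: C→U (pyrimidine→pyrimidine, transition)
site 22: U→C (pyrimidine→pyrimidine, transition)
site 23: C→U (pyrimidine→pyrimidine, transition)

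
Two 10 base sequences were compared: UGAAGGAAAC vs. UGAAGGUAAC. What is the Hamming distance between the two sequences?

Mismatches (1-based): site 7: A→U.

1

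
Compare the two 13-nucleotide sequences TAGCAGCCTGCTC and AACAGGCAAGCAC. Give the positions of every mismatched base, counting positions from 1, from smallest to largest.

Scanning 1-based: 1: T/A; 3: G/C; 4: C/A; 5: A/G; 8: C/A; 9: T/A; 12: T/A.

1, 3, 4, 5, 8, 9, 12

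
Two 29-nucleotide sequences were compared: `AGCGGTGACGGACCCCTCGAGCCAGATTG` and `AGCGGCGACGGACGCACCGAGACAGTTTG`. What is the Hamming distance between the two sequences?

6

The sequences differ at positions 6, 14, 16, 17, 22, 26 (1-based) — 6 in total.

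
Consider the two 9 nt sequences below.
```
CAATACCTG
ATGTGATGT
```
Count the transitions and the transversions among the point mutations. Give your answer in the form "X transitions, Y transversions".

3 transitions, 5 transversions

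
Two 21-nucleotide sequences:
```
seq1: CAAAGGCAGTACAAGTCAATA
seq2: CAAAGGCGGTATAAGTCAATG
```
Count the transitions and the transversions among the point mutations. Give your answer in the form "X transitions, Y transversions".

Mismatches (1-based):
position 8: A→G (purine→purine, transition)
position 12: C→T (pyrimidine→pyrimidine, transition)
position 21: A→G (purine→purine, transition)

3 transitions, 0 transversions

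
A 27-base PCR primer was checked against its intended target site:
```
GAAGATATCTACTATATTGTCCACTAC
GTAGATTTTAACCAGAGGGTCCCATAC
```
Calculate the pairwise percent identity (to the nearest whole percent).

63%

10 positions differ (2, 7, 9, 10, 13, 15, 17, 18, 23, 24), so 17 of 27 match: 17/27 = 62.96%.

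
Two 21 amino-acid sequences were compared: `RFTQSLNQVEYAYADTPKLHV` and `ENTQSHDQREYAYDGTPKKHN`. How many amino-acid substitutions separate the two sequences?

The sequences differ at positions 1, 2, 6, 7, 9, 14, 15, 19, 21 (1-based) — 9 in total.

9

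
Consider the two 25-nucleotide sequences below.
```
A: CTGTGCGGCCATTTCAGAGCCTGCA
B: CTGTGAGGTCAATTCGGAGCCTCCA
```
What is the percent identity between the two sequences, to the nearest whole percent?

5 positions differ (6, 9, 12, 16, 23), so 20 of 25 match: 20/25 = 80%.

80%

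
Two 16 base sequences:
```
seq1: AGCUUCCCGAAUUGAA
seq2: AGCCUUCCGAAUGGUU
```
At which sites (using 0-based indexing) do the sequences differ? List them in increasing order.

3, 5, 12, 14, 15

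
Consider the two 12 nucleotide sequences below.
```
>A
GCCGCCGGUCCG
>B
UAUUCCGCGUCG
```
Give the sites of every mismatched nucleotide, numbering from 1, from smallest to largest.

1, 2, 3, 4, 8, 9, 10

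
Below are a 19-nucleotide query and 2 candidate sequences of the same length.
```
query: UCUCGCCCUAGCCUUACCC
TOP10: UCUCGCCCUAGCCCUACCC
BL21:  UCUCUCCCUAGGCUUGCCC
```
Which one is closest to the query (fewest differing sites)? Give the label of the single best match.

TOP10

TOP10 differs at 1 site; BL21 differs at 3 sites. The closest is TOP10.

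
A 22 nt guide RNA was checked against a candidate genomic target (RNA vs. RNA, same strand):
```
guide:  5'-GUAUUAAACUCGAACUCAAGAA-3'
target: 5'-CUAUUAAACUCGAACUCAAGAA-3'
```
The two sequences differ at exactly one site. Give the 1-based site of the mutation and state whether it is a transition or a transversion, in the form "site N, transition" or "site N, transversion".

site 1, transversion

Site 1 changes G→C. G is a purine and C is a pyrimidine, so this is a transversion.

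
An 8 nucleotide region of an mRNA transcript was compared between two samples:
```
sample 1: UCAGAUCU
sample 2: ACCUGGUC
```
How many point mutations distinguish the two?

Comparing position by position, 7 positions differ: 1 (U/A), 3 (A/C), 4 (G/U), 5 (A/G), 6 (U/G), 7 (C/U), 8 (U/C).

7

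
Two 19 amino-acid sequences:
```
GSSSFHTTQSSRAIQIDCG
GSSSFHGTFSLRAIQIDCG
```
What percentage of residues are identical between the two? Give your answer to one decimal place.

84.2%

3 positions differ (7, 9, 11), so 16 of 19 match: 16/19 = 84.21%.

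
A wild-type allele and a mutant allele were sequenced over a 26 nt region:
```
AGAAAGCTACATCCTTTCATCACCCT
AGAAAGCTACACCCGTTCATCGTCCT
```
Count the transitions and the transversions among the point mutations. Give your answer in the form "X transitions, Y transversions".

3 transitions, 1 transversion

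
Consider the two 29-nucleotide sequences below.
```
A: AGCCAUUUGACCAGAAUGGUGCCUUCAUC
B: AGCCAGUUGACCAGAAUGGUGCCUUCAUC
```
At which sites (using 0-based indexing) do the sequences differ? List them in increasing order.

5

Scanning 0-based: 5: U/G.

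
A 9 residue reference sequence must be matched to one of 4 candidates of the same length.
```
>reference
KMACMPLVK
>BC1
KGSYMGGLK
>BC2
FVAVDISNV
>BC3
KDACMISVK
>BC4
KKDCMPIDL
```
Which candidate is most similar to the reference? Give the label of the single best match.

BC3

Hamming distances to reference — BC1: 6; BC2: 8; BC3: 3; BC4: 5.
Smallest is BC3 with 3 mismatches.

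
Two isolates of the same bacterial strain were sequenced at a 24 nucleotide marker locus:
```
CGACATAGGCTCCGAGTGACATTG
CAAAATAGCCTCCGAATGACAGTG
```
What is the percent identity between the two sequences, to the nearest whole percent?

79%

Mismatches at positions 2, 4, 9, 16, 22 (1-based): 5 of 24.
Identical positions: 19/24 = 79.17% → 79%.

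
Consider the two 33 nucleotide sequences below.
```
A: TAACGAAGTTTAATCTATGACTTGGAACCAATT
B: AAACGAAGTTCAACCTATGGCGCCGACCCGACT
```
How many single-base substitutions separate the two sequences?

Comparing position by position, 10 positions differ: 1 (T/A), 11 (T/C), 14 (T/C), 20 (A/G), 22 (T/G), 23 (T/C), 24 (G/C), 27 (A/C), 30 (A/G), 32 (T/C).

10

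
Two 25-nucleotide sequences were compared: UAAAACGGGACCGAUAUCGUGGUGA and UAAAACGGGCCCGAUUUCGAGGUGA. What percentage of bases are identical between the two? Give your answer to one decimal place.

88.0%

3 positions differ (10, 16, 20), so 22 of 25 match: 22/25 = 88%.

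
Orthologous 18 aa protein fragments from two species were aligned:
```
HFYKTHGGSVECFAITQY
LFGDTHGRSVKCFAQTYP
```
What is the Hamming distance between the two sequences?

Comparing position by position, 8 residues differ: 1 (H/L), 3 (Y/G), 4 (K/D), 8 (G/R), 11 (E/K), 15 (I/Q), 17 (Q/Y), 18 (Y/P).

8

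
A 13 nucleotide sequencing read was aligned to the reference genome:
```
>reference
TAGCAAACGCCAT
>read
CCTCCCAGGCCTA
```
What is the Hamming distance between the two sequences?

8

Comparing position by position, 8 bases differ: 1 (T/C), 2 (A/C), 3 (G/T), 5 (A/C), 6 (A/C), 8 (C/G), 12 (A/T), 13 (T/A).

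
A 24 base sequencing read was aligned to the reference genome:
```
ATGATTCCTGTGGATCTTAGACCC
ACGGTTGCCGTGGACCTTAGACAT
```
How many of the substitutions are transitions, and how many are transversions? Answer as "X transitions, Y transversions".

Transitions (purine↔purine or pyrimidine↔pyrimidine): 2 T→C, 4 A→G, 9 T→C, 15 T→C, 24 C→T.
Transversions (purine↔pyrimidine): 7 C→G, 23 C→A.

5 transitions, 2 transversions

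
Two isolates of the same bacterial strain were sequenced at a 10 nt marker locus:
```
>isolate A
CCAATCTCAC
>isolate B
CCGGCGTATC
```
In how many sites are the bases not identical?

6

The sequences differ at sites 3, 4, 5, 6, 8, 9 (1-based) — 6 in total.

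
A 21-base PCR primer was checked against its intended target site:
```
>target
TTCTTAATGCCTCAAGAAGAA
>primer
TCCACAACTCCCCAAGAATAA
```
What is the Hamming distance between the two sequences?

Comparing position by position, 7 bases differ: 2 (T/C), 4 (T/A), 5 (T/C), 8 (T/C), 9 (G/T), 12 (T/C), 19 (G/T).

7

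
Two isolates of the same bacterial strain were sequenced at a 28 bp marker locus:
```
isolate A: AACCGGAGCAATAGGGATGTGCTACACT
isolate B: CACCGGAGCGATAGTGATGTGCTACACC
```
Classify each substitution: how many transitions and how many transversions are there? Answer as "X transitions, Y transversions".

2 transitions, 2 transversions

Mismatches (1-based):
base 1: A→C (purine→pyrimidine, transversion)
base 10: A→G (purine→purine, transition)
base 15: G→T (purine→pyrimidine, transversion)
base 28: T→C (pyrimidine→pyrimidine, transition)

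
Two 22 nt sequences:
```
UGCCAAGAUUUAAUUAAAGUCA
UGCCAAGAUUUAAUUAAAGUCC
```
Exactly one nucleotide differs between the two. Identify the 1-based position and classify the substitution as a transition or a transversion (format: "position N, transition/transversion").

position 22, transversion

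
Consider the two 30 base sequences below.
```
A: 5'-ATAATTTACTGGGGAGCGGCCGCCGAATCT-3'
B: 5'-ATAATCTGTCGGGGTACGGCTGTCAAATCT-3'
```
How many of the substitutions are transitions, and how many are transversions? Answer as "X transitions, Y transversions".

8 transitions, 1 transversion

Mismatches (1-based):
position 6: T→C (pyrimidine→pyrimidine, transition)
position 8: A→G (purine→purine, transition)
position 9: C→T (pyrimidine→pyrimidine, transition)
position 10: T→C (pyrimidine→pyrimidine, transition)
position 15: A→T (purine→pyrimidine, transversion)
position 16: G→A (purine→purine, transition)
position 21: C→T (pyrimidine→pyrimidine, transition)
position 23: C→T (pyrimidine→pyrimidine, transition)
position 25: G→A (purine→purine, transition)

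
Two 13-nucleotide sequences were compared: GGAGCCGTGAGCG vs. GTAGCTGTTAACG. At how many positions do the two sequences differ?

4

Mismatches (1-based): position 2: G→T; position 6: C→T; position 9: G→T; position 11: G→A.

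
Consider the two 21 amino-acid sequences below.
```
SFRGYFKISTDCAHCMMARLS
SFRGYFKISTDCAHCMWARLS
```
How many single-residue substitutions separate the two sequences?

The sequences differ at positions 17 (1-based) — 1 in total.

1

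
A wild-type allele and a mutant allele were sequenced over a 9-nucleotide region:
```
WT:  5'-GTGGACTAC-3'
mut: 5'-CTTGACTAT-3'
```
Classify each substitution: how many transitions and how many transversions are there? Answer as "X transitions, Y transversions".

1 transition, 2 transversions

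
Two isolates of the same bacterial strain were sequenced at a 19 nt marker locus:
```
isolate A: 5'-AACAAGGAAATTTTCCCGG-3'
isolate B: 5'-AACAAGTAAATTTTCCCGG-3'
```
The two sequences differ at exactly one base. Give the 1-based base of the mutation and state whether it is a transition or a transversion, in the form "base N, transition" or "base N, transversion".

The sequences differ only at base 7: G→T (purine→pyrimidine), a transversion.

base 7, transversion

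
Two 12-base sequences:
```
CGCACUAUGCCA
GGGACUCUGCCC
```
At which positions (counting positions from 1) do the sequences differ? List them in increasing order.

1, 3, 7, 12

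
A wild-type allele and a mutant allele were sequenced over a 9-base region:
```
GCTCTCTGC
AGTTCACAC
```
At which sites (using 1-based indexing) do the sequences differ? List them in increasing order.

1, 2, 4, 5, 6, 7, 8

Differences at site 1 (G→A), site 2 (C→G), site 4 (C→T), site 5 (T→C), site 6 (C→A), site 7 (T→C), site 8 (G→A).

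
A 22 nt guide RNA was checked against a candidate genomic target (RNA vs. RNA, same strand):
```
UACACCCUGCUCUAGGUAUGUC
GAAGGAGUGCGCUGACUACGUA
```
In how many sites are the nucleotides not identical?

12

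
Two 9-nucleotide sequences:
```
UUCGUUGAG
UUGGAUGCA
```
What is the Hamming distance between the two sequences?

The sequences differ at bases 3, 5, 8, 9 (1-based) — 4 in total.

4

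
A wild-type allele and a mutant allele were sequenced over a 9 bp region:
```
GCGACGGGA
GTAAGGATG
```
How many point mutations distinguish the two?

6

Comparing position by position, 6 sites differ: 2 (C/T), 3 (G/A), 5 (C/G), 7 (G/A), 8 (G/T), 9 (A/G).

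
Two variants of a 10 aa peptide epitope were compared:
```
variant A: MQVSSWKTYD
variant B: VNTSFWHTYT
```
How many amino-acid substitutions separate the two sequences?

6

Mismatches (1-based): position 1: M→V; position 2: Q→N; position 3: V→T; position 5: S→F; position 7: K→H; position 10: D→T.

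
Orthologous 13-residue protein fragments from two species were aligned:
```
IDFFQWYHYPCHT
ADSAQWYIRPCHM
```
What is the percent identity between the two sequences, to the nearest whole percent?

6 positions differ (1, 3, 4, 8, 9, 13), so 7 of 13 match: 7/13 = 53.85%.

54%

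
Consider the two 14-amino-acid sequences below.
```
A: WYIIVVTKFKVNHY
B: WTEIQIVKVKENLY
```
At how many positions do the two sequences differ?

Comparing position by position, 8 positions differ: 2 (Y/T), 3 (I/E), 5 (V/Q), 6 (V/I), 7 (T/V), 9 (F/V), 11 (V/E), 13 (H/L).

8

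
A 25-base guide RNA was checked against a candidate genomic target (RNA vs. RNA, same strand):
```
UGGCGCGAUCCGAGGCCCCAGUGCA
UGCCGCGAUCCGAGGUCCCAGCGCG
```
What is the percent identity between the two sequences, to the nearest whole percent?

84%

Mismatches at positions 3, 16, 22, 25 (1-based): 4 of 25.
Identical positions: 21/25 = 84% → 84%.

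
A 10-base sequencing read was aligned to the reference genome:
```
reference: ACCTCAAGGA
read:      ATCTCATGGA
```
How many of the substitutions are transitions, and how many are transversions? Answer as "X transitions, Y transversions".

1 transition, 1 transversion

Transitions (purine↔purine or pyrimidine↔pyrimidine): 2 C→T.
Transversions (purine↔pyrimidine): 7 A→T.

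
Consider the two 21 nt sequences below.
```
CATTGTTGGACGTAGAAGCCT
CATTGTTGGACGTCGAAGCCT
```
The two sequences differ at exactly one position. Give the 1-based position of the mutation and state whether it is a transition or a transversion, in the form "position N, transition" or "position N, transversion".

position 14, transversion

Position 14 changes A→C. A is a purine and C is a pyrimidine, so this is a transversion.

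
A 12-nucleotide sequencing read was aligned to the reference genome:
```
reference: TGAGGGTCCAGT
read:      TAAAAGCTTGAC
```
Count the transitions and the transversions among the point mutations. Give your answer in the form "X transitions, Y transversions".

Mismatches (1-based):
position 2: G→A (purine→purine, transition)
position 4: G→A (purine→purine, transition)
position 5: G→A (purine→purine, transition)
position 7: T→C (pyrimidine→pyrimidine, transition)
position 8: C→T (pyrimidine→pyrimidine, transition)
position 9: C→T (pyrimidine→pyrimidine, transition)
position 10: A→G (purine→purine, transition)
position 11: G→A (purine→purine, transition)
position 12: T→C (pyrimidine→pyrimidine, transition)

9 transitions, 0 transversions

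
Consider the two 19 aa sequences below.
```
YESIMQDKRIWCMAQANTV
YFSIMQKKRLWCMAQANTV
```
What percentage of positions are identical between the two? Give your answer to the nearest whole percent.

84%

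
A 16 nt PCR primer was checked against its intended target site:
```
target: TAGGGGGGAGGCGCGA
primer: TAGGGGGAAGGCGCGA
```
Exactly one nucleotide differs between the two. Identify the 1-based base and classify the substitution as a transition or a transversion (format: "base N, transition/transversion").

Base 8 changes G→A. G is a purine and A is a purine, so this is a transition.

base 8, transition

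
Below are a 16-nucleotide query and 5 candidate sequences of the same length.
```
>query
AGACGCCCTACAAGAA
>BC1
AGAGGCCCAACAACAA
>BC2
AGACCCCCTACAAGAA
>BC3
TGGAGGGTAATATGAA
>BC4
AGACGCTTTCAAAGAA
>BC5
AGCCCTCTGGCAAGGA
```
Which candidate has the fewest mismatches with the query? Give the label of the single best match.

Hamming distances to query — BC1: 3; BC2: 1; BC3: 9; BC4: 4; BC5: 7.
Smallest is BC2 with 1 mismatch.

BC2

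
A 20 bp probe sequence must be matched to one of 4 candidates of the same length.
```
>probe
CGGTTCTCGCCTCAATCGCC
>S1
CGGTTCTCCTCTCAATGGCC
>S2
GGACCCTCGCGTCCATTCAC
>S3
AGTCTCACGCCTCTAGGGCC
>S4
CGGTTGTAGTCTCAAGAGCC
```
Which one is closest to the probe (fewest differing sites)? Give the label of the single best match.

S1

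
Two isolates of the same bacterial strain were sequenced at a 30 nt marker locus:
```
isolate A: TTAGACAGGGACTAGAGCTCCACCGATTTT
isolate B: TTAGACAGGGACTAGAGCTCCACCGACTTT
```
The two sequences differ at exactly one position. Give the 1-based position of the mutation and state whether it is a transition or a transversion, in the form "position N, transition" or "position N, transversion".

Position 27 changes T→C. T is a pyrimidine and C is a pyrimidine, so this is a transition.

position 27, transition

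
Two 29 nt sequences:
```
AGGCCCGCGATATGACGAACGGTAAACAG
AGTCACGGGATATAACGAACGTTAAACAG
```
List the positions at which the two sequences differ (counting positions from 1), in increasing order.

3, 5, 8, 14, 22

Differences at position 3 (G→T), position 5 (C→A), position 8 (C→G), position 14 (G→A), position 22 (G→T).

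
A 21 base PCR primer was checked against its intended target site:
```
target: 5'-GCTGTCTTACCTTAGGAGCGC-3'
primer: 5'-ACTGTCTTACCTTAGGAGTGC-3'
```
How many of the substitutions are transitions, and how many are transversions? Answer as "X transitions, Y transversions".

2 transitions, 0 transversions

Transitions (purine↔purine or pyrimidine↔pyrimidine): 1 G→A, 19 C→T.
Transversions (purine↔pyrimidine): none.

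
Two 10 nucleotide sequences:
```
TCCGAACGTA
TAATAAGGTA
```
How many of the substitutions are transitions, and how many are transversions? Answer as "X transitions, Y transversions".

0 transitions, 4 transversions

Transitions (purine↔purine or pyrimidine↔pyrimidine): none.
Transversions (purine↔pyrimidine): 2 C→A, 3 C→A, 4 G→T, 7 C→G.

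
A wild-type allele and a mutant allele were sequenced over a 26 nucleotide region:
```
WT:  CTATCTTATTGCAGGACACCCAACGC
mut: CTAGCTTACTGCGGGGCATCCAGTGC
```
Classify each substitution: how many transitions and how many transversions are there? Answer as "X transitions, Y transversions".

Mismatches (1-based):
site 4: T→G (pyrimidine→purine, transversion)
site 9: T→C (pyrimidine→pyrimidine, transition)
site 13: A→G (purine→purine, transition)
site 16: A→G (purine→purine, transition)
site 19: C→T (pyrimidine→pyrimidine, transition)
site 23: A→G (purine→purine, transition)
site 24: C→T (pyrimidine→pyrimidine, transition)

6 transitions, 1 transversion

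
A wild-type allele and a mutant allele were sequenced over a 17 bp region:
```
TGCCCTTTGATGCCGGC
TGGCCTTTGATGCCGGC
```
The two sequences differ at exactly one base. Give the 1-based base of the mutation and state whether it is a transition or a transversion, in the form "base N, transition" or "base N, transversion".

The sequences differ only at base 3: C→G (pyrimidine→purine), a transversion.

base 3, transversion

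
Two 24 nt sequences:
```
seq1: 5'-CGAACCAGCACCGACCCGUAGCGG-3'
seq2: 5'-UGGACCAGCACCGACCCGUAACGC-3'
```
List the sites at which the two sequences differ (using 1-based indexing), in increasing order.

1, 3, 21, 24

Scanning 1-based: 1: C/U; 3: A/G; 21: G/A; 24: G/C.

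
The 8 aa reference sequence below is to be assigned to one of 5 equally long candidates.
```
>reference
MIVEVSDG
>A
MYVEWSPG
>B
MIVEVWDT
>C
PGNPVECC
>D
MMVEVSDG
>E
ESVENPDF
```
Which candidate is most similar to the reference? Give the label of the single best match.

A differs at 3 residues; B differs at 2 residues; C differs at 7 residues; D differs at 1 residue; E differs at 5 residues. The closest is D.

D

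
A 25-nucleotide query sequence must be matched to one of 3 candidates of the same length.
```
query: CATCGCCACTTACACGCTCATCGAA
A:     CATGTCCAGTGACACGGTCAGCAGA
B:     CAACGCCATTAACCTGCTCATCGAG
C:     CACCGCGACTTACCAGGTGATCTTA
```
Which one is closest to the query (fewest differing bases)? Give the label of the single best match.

B

A differs at 8 bases; B differs at 6 bases; C differs at 8 bases. The closest is B.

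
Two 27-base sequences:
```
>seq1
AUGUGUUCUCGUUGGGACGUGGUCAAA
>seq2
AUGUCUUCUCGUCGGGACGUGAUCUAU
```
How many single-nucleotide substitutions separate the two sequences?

5

Mismatches (1-based): position 5: G→C; position 13: U→C; position 22: G→A; position 25: A→U; position 27: A→U.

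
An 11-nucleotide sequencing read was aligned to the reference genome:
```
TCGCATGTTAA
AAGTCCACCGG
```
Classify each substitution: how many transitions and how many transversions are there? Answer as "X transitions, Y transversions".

Transitions (purine↔purine or pyrimidine↔pyrimidine): 4 C→T, 6 T→C, 7 G→A, 8 T→C, 9 T→C, 10 A→G, 11 A→G.
Transversions (purine↔pyrimidine): 1 T→A, 2 C→A, 5 A→C.

7 transitions, 3 transversions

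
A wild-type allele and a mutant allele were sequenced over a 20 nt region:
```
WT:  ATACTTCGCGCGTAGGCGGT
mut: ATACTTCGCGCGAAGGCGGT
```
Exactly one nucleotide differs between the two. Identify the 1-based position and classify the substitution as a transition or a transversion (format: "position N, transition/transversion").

The sequences differ only at position 13: T→A (pyrimidine→purine), a transversion.

position 13, transversion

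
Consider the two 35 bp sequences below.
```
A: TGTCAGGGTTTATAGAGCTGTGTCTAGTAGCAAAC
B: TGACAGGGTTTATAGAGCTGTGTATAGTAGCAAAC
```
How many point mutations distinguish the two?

The sequences differ at sites 3, 24 (1-based) — 2 in total.

2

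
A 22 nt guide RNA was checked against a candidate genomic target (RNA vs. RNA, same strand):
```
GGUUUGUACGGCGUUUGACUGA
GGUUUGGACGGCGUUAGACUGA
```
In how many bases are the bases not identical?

Mismatches (1-based): base 7: U→G; base 16: U→A.

2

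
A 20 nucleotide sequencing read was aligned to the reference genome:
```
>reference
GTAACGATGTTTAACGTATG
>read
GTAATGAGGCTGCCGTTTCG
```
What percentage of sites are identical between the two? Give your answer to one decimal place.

10 positions differ (5, 8, 10, 12, 13, 14, 15, 16, 18, 19), so 10 of 20 match: 10/20 = 50%.

50.0%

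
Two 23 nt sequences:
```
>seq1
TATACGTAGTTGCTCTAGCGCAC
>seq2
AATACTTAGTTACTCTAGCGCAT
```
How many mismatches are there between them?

4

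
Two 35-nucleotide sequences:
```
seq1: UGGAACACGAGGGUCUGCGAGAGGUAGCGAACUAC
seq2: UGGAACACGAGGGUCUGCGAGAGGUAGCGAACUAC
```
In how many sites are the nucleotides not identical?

0

The two sequences are identical at every position.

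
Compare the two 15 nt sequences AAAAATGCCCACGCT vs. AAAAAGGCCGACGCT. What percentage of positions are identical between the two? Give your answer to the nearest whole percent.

Mismatches at positions 6, 10 (1-based): 2 of 15.
Identical positions: 13/15 = 86.67% → 87%.

87%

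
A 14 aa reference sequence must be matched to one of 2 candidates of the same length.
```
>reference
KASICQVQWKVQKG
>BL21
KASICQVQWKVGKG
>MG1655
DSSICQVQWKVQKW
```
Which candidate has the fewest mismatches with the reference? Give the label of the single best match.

BL21

BL21 differs at 1 position; MG1655 differs at 3 positions. The closest is BL21.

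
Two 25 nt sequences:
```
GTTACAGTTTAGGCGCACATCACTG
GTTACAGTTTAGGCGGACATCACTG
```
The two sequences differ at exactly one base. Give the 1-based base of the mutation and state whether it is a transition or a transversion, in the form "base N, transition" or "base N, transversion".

base 16, transversion

Base 16 changes C→G. C is a pyrimidine and G is a purine, so this is a transversion.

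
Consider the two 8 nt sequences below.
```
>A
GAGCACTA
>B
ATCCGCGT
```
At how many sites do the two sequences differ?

6

The sequences differ at sites 1, 2, 3, 5, 7, 8 (1-based) — 6 in total.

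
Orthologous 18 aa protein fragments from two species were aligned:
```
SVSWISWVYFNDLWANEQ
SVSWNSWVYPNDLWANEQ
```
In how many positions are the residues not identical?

2

The sequences differ at positions 5, 10 (1-based) — 2 in total.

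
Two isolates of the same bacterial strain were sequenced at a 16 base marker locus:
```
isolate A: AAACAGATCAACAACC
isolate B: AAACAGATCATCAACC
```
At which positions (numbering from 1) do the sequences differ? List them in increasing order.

11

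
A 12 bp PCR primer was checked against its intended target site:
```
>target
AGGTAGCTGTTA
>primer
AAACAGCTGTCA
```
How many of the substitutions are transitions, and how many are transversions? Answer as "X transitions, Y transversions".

Mismatches (1-based):
base 2: G→A (purine→purine, transition)
base 3: G→A (purine→purine, transition)
base 4: T→C (pyrimidine→pyrimidine, transition)
base 11: T→C (pyrimidine→pyrimidine, transition)

4 transitions, 0 transversions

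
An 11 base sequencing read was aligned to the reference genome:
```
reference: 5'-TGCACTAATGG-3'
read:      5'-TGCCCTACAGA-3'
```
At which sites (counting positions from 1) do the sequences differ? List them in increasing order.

Differences at site 4 (A→C), site 8 (A→C), site 9 (T→A), site 11 (G→A).

4, 8, 9, 11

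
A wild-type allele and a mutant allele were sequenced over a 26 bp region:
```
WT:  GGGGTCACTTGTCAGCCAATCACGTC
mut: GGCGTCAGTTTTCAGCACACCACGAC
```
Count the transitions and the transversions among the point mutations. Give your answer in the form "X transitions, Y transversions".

Mismatches (1-based):
position 3: G→C (purine→pyrimidine, transversion)
position 8: C→G (pyrimidine→purine, transversion)
position 11: G→T (purine→pyrimidine, transversion)
position 17: C→A (pyrimidine→purine, transversion)
position 18: A→C (purine→pyrimidine, transversion)
position 20: T→C (pyrimidine→pyrimidine, transition)
position 25: T→A (pyrimidine→purine, transversion)

1 transition, 6 transversions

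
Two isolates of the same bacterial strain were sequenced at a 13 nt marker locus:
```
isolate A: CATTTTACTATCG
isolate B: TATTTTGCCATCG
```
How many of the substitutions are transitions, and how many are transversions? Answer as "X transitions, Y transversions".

3 transitions, 0 transversions

Mismatches (1-based):
base 1: C→T (pyrimidine→pyrimidine, transition)
base 7: A→G (purine→purine, transition)
base 9: T→C (pyrimidine→pyrimidine, transition)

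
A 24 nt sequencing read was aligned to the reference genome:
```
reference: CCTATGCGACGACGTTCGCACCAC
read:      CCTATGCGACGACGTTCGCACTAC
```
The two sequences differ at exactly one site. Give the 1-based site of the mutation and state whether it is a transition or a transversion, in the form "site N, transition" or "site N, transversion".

site 22, transition

The sequences differ only at site 22: C→T (pyrimidine→pyrimidine), a transition.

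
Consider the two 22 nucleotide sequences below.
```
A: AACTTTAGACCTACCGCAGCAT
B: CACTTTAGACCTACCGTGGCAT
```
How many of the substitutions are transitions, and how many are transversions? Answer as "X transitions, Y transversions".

Mismatches (1-based):
base 1: A→C (purine→pyrimidine, transversion)
base 17: C→T (pyrimidine→pyrimidine, transition)
base 18: A→G (purine→purine, transition)

2 transitions, 1 transversion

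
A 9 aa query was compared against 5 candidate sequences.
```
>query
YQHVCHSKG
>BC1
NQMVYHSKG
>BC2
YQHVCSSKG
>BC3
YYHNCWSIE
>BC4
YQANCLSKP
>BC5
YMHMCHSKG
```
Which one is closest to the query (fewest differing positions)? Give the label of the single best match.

Hamming distances to query — BC1: 3; BC2: 1; BC3: 5; BC4: 4; BC5: 2.
Smallest is BC2 with 1 mismatch.

BC2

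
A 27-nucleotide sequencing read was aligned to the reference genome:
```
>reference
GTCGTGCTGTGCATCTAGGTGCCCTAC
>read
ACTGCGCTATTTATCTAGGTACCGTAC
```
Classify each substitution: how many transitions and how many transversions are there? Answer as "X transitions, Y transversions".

7 transitions, 2 transversions

Transitions (purine↔purine or pyrimidine↔pyrimidine): 1 G→A, 2 T→C, 3 C→T, 5 T→C, 9 G→A, 12 C→T, 21 G→A.
Transversions (purine↔pyrimidine): 11 G→T, 24 C→G.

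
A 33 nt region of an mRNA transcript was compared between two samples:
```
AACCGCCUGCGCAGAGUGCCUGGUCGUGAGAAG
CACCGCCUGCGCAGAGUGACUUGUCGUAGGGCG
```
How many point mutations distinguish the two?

7

Comparing position by position, 7 sites differ: 1 (A/C), 19 (C/A), 22 (G/U), 28 (G/A), 29 (A/G), 31 (A/G), 32 (A/C).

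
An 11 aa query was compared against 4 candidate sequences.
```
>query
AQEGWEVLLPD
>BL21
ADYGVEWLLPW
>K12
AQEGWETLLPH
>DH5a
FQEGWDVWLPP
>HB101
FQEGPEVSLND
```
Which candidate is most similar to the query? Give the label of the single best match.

Hamming distances to query — BL21: 5; K12: 2; DH5a: 4; HB101: 4.
Smallest is K12 with 2 mismatches.

K12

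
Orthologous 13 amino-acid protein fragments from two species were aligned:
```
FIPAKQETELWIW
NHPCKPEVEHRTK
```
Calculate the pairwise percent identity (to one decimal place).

9 positions differ (1, 2, 4, 6, 8, 10, 11, 12, 13), so 4 of 13 match: 4/13 = 30.77%.

30.8%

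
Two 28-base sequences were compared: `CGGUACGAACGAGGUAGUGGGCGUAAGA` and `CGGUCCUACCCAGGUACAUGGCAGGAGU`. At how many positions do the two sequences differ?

11

The sequences differ at positions 5, 7, 9, 11, 17, 18, 19, 23, 24, 25, 28 (1-based) — 11 in total.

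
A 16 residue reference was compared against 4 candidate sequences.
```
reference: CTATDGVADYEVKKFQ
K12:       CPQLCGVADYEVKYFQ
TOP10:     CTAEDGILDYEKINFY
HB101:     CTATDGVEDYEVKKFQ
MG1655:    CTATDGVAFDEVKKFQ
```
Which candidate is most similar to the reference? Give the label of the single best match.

HB101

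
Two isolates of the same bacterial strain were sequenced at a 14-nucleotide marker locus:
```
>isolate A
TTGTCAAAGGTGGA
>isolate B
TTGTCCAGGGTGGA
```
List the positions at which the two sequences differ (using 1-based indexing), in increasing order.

Differences at position 6 (A→C), position 8 (A→G).

6, 8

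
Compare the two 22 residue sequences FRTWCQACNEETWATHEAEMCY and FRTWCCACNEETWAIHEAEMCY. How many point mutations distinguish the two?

2

Mismatches (1-based): residue 6: Q→C; residue 15: T→I.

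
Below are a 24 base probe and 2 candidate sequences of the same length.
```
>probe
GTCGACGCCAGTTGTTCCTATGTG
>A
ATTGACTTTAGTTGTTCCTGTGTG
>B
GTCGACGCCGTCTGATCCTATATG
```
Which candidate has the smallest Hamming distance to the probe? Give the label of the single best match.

B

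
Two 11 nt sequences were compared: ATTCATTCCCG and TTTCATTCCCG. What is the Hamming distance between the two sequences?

Comparing position by position, 1 base differs: 1 (A/T).

1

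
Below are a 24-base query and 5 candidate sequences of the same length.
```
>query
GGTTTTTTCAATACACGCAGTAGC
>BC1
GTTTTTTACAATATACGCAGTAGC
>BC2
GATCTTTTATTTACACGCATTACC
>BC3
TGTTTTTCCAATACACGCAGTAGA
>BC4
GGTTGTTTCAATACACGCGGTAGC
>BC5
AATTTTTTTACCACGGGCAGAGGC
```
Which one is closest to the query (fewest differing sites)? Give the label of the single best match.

BC1 differs at 3 sites; BC2 differs at 7 sites; BC3 differs at 3 sites; BC4 differs at 2 sites; BC5 differs at 9 sites. The closest is BC4.

BC4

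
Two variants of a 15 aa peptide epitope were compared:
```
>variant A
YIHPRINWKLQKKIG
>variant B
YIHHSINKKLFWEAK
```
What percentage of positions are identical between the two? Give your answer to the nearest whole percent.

47%

Mismatches at positions 4, 5, 8, 11, 12, 13, 14, 15 (1-based): 8 of 15.
Identical positions: 7/15 = 46.67% → 47%.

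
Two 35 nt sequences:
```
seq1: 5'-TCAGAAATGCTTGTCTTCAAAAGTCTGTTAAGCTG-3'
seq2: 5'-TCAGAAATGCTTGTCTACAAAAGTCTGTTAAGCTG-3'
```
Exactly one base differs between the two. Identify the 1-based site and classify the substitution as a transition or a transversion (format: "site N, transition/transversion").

site 17, transversion

Site 17 changes T→A. T is a pyrimidine and A is a purine, so this is a transversion.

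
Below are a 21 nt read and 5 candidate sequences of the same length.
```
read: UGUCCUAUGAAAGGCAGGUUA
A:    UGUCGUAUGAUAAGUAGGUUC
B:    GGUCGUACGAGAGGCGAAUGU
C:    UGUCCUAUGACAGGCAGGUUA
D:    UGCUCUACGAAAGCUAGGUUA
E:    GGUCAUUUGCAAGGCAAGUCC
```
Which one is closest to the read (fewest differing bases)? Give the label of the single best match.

Hamming distances to read — A: 5; B: 9; C: 1; D: 5; E: 7.
Smallest is C with 1 mismatch.

C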